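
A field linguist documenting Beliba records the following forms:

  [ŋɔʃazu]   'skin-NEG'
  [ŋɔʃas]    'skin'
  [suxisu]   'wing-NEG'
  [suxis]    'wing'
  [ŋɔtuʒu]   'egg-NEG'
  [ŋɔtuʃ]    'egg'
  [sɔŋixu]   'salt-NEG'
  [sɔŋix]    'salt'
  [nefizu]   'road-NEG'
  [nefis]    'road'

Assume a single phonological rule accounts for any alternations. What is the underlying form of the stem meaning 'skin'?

/ŋɔʃaz/

In [ŋɔʃazu] and [ŋɔʃas] the final segment of 'skin' alternates: [z] ~ [s].
But 'wing' keeps [s] in both environments ([suxisu], [suxis]), so there is no rule changing /s/ to [z] before the NEG suffix.
Therefore /z/ is basic and [s] is derived by word-final obstruent devoicing (voiced obstruents become voiceless word-finally).
So 'skin' = /ŋɔʃaz/.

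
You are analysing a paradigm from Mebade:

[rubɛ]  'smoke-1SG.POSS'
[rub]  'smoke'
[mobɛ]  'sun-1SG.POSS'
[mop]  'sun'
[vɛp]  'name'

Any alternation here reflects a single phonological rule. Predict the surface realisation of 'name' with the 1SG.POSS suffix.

In [mobɛ] and [mop] the final segment of 'sun' alternates: [b] ~ [p].
The stem 'smoke' ([rubɛ], [rub]) shows [b] unchanged in both environments, so [b] cannot be basic with [p] derived in isolation.
The alternation reflects intervocalic voicing: voiceless stops become voiced between vowels. /p/ is underlying.
From [vɛp] the stem 'name' is /vɛp/; between vowels this yields [vɛbɛ].

[vɛbɛ]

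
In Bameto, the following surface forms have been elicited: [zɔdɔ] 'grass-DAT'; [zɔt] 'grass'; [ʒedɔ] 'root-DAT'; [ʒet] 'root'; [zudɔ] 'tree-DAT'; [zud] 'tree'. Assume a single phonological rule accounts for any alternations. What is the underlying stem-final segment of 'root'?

/t/

The stem for 'root' ends in [d] in [ʒedɔ] but [t] in [ʒet].
Compare 'tree', with invariant [d] in [zudɔ] and [zud]: an analysis with underlying /d/ and a rule producing [t] in isolation would wrongly predict alternation here too.
So /t/ is underlying, and a rule of intervocalic voicing — voiceless stops become voiced between vowels — gives [d].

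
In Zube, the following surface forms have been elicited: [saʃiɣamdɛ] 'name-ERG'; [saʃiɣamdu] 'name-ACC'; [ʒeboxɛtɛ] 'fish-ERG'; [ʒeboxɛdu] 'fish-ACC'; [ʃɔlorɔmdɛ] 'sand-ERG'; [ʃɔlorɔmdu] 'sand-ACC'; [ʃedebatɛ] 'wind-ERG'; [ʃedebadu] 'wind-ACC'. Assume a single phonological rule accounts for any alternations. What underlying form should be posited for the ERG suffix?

/-tɛ/

The ERG suffix surfaces as [-dɛ] and [-tɛ], depending on the final segment of the stem.
The ACC suffix, which begins with [d], is invariant after every stem; so [d] is not altered by any rule here.
So the underlying form is /-tɛ/, and voiceless stops become voiced after a nasal.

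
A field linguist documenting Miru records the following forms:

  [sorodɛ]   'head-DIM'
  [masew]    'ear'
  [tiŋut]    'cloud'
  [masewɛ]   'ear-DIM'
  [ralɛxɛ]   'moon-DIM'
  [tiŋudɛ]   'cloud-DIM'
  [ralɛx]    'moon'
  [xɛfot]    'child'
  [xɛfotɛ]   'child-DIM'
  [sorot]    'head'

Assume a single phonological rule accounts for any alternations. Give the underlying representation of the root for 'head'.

/sorod/

'head' shows [t] ~ [d] at the end of the stem ([sorot] vs [sorodɛ]).
If /t/ were underlying and a rule turned it into [d] before the DIM suffix, 'child' would also alternate; but it has [t] in both [xɛfot] and [xɛfotɛ].
The underlying segment must be /d/; voiced obstruents become voiceless word-finally, yielding [t] there.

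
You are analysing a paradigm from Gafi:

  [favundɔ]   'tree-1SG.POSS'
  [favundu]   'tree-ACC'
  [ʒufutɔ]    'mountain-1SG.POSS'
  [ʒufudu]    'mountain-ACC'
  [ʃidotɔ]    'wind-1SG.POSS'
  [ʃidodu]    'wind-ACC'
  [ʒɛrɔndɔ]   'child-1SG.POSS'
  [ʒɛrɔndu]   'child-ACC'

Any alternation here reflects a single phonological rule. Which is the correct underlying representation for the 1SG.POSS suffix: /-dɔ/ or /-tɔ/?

The 1SG.POSS morpheme has two allomorphs, [-dɔ] and [-tɔ].
By contrast the ACC suffix keeps its initial [d] throughout — that segment must be underlying.
So the underlying form is /-tɔ/, and voiceless stops become voiced after a nasal.

/-tɔ/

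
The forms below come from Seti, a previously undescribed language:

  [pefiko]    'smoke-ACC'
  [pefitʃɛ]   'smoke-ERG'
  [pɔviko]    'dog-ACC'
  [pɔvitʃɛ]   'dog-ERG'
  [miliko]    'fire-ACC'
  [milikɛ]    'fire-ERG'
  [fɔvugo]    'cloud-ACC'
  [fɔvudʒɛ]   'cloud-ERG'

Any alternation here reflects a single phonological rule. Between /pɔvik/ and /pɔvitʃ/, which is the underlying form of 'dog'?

/pɔvitʃ/

The root 'dog' surfaces as [pɔviko] and [pɔvitʃɛ], with a stem-final [k] ~ [tʃ] alternation.
The stem 'fire' ([miliko], [milikɛ]) shows [k] unchanged in both environments, so [k] cannot be basic with [tʃ] derived before the ERG suffix.
The underlying segment must be /tʃ/; palato-alveolar /tʃ/ and /dʒ/ become [k] and [g] when no front vowel follows, yielding [k] there.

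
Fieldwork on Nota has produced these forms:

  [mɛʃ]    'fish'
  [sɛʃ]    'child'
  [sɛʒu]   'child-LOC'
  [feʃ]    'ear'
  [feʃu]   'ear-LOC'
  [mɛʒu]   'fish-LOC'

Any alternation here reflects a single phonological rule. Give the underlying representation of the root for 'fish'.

The stem for 'fish' ends in [ʃ] in [mɛʃ] but [ʒ] in [mɛʒu].
If /ʃ/ were underlying and a rule turned it into [ʒ] before the LOC suffix, 'ear' would also alternate; but it has [ʃ] in both [feʃ] and [feʃu].
The underlying segment must be /ʒ/; voiced obstruents become voiceless word-finally, yielding [ʃ] there.

/mɛʒ/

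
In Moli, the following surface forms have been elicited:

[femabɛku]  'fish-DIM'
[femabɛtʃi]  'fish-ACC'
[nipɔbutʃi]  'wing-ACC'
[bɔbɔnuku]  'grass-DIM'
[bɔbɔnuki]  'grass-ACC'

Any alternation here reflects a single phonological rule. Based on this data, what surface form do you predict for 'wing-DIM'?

[nipɔbuku]

'fish' shows [k] ~ [tʃ] at the end of the stem ([femabɛku] vs [femabɛtʃi]).
But 'grass' keeps [k] in both environments ([bɔbɔnuku], [bɔbɔnuki]), so there is no rule changing /k/ to [tʃ] before the ACC suffix.
The underlying segment must be /tʃ/; palato-alveolar /tʃ/ becomes [k] when no front vowel follows, yielding [k] there.
From [nipɔbutʃi] the stem 'wing' is /nipɔbutʃ/; when no front vowel follows this yields [nipɔbuku].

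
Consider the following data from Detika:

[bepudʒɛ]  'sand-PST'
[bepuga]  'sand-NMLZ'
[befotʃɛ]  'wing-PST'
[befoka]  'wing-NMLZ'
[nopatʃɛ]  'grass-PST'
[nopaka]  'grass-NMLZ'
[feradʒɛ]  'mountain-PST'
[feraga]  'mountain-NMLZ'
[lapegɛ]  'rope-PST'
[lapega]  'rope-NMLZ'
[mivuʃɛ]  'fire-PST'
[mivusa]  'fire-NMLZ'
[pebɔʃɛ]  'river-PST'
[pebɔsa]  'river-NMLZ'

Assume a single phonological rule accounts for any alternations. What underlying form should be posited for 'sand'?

In [bepudʒɛ] and [bepuga] the final segment of 'sand' alternates: [dʒ] ~ [g].
If /g/ were underlying and a rule turned it into [dʒ] before the PST suffix, 'rope' would also alternate; but it has [g] in both [lapegɛ] and [lapega].
Therefore /dʒ/ is basic and [g] is derived by depalatalization (palato-alveolar /tʃ/, /dʒ/ and /ʃ/ become [k], [g] and [s] when no front vowel follows).

/bepudʒ/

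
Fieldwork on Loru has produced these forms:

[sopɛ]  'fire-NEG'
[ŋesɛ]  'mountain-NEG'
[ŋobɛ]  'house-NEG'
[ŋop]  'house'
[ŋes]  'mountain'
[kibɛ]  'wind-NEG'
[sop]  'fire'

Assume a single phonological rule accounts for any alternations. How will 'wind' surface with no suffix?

The stem for 'house' ends in [p] in [ŋop] but [b] in [ŋobɛ].
The stem 'fire' ([sop], [sopɛ]) shows [p] unchanged in both environments, so [p] cannot be basic with [b] derived before the NEG suffix.
The underlying segment must be /b/; voiced obstruents become voiceless word-finally, yielding [p] there.
The one attested form of 'wind', [kibɛ], shows underlying /kib/. Applying the same rule word-finally gives [kip].

[kip]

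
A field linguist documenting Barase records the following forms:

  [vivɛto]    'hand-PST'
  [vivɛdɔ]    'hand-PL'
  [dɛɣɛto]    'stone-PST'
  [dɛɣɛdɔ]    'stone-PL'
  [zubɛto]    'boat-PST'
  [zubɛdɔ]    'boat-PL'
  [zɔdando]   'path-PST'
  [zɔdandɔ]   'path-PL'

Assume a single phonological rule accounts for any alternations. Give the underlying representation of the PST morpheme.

/-to/

The PST suffix surfaces as [-do] and [-to], depending on the final segment of the stem.
The PL suffix, which begins with [d], is invariant after every stem; so [d] is not altered by any rule here.
So the underlying form is /-to/, and voiceless stops become voiced after a nasal.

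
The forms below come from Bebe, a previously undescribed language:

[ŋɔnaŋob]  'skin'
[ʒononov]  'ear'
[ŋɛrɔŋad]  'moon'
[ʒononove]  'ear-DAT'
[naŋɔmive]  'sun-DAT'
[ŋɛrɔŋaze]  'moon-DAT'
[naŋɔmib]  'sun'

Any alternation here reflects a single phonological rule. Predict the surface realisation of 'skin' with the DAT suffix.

[ŋɔnaŋove]

The stem for 'sun' ends in [b] in [naŋɔmib] but [v] in [naŋɔmive].
If /v/ were underlying and a rule turned it into [b] in isolation, 'ear' would also alternate; but it has [v] in both [ʒononov] and [ʒononove].
So /b/ is underlying, and a rule of intervocalic spirantization — voiced stops become fricatives between vowels — gives [v].
From [ŋɔnaŋob] the stem 'skin' is /ŋɔnaŋob/; between vowels this yields [ŋɔnaŋove].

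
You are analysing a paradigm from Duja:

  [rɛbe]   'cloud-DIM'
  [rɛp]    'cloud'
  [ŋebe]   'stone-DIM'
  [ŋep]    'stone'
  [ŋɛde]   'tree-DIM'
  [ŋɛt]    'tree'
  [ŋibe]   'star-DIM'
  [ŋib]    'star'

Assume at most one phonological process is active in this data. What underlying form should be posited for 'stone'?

/ŋep/

The stem for 'stone' ends in [b] in [ŋebe] but [p] in [ŋep].
Compare 'star', with invariant [b] in [ŋibe] and [ŋib]: an analysis with underlying /b/ and a rule producing [p] in isolation would wrongly predict alternation here too.
The alternation reflects intervocalic voicing: voiceless stops become voiced between vowels. /p/ is underlying.
So 'stone' = /ŋep/.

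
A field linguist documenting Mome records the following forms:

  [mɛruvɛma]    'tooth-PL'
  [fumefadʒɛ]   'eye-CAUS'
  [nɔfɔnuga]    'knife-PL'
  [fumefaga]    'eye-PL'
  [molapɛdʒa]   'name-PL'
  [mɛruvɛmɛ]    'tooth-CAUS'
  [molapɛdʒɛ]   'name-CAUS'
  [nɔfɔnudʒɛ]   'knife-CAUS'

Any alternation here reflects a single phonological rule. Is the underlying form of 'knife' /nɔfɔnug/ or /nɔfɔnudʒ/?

/nɔfɔnug/

The stem for 'knife' ends in [g] in [nɔfɔnuga] but [dʒ] in [nɔfɔnudʒɛ].
The stem 'name' ([molapɛdʒa], [molapɛdʒɛ]) shows [dʒ] unchanged in both environments, so [dʒ] cannot be basic with [g] derived before the PL suffix.
Therefore /g/ is basic and [dʒ] is derived by palatalization before a front vowel (/g/ becomes palato-alveolar [dʒ] before a front vowel).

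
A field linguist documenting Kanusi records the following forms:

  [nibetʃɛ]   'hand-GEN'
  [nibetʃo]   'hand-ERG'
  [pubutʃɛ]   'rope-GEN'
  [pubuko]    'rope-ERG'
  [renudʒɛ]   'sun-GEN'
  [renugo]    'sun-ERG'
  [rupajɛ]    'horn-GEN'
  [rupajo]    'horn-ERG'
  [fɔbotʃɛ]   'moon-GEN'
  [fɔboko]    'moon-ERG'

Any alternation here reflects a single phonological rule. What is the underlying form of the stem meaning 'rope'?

'rope' shows [tʃ] ~ [k] at the end of the stem ([pubutʃɛ] vs [pubuko]).
If /tʃ/ were underlying and a rule turned it into [k] before the ERG suffix, 'hand' would also alternate; but it has [tʃ] in both [nibetʃɛ] and [nibetʃo].
Therefore /k/ is basic and [tʃ] is derived by palatalization before a front vowel (/k/ and /g/ become palato-alveolar [tʃ] and [dʒ] before a front vowel).

/pubuk/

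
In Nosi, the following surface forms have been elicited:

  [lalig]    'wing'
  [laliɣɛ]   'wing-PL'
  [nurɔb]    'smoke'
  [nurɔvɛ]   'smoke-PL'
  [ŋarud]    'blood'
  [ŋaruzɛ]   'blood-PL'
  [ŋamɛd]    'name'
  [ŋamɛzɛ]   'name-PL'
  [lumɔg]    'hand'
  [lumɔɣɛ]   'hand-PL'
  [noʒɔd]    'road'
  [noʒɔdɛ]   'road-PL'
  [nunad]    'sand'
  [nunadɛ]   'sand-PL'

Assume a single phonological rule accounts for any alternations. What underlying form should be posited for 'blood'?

/ŋaruz/

The root 'blood' surfaces as [ŋarud] and [ŋaruzɛ], with a stem-final [d] ~ [z] alternation.
If /d/ were underlying and a rule turned it into [z] before the PL suffix, 'road' would also alternate; but it has [d] in both [noʒɔd] and [noʒɔdɛ].
Therefore /z/ is basic and [d] is derived by word-final hardening (voiced fricatives become stops word-finally).
The underlying form of 'blood' is therefore /ŋaruz/.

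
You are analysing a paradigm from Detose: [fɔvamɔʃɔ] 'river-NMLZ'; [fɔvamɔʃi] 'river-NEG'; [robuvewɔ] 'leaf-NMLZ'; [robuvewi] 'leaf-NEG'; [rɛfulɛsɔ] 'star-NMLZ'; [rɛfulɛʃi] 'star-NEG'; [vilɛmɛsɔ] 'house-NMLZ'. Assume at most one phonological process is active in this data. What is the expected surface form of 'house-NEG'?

In [rɛfulɛsɔ] and [rɛfulɛʃi] the final segment of 'star' alternates: [s] ~ [ʃ].
If /ʃ/ were underlying and a rule turned it into [s] before the NMLZ suffix, 'river' would also alternate; but it has [ʃ] in both [fɔvamɔʃɔ] and [fɔvamɔʃi].
The underlying segment must be /s/; /s/ becomes palato-alveolar [ʃ] before a front vowel, yielding [ʃ] there.
From [vilɛmɛsɔ] the stem 'house' is /vilɛmɛs/; before a front vowel this yields [vilɛmɛʃi].

[vilɛmɛʃi]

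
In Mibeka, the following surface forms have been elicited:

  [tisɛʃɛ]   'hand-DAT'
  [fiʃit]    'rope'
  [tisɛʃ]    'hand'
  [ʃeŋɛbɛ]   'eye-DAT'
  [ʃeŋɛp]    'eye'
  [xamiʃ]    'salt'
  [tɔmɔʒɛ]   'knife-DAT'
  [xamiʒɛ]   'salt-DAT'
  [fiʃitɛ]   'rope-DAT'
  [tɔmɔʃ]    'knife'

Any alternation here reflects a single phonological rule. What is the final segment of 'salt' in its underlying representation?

/ʒ/

'salt' shows [ʃ] ~ [ʒ] at the end of the stem ([xamiʃ] vs [xamiʒɛ]).
Compare 'hand', with invariant [ʃ] in [tisɛʃ] and [tisɛʃɛ]: an analysis with underlying /ʃ/ and a rule producing [ʒ] before the DAT suffix would wrongly predict alternation here too.
Therefore /ʒ/ is basic and [ʃ] is derived by word-final obstruent devoicing (voiced obstruents become voiceless word-finally).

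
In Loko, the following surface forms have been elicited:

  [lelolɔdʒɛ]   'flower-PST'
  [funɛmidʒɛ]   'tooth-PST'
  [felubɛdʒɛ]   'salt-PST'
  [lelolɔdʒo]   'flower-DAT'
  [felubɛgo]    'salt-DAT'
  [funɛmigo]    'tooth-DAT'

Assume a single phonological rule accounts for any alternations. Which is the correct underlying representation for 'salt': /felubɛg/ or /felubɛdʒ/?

'salt' shows [dʒ] ~ [g] at the end of the stem ([felubɛdʒɛ] vs [felubɛgo]).
If /dʒ/ were underlying and a rule turned it into [g] before the DAT suffix, 'flower' would also alternate; but it has [dʒ] in both [lelolɔdʒɛ] and [lelolɔdʒo].
The alternation reflects palatalization before a front vowel: /g/ becomes palato-alveolar [dʒ] before a front vowel. /g/ is underlying.

/felubɛg/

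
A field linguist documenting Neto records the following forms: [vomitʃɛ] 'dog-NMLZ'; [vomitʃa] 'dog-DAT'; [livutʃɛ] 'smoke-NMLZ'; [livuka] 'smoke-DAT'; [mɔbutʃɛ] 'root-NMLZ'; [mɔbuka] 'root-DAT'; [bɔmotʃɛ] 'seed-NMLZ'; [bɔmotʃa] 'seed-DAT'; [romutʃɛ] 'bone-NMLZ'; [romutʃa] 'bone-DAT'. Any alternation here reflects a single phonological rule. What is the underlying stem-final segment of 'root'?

The root 'root' surfaces as [mɔbutʃɛ] and [mɔbuka], with a stem-final [tʃ] ~ [k] alternation.
Compare 'seed', with invariant [tʃ] in [bɔmotʃɛ] and [bɔmotʃa]: an analysis with underlying /tʃ/ and a rule producing [k] before the DAT suffix would wrongly predict alternation here too.
The alternation reflects palatalization before a front vowel: /k/ becomes palato-alveolar [tʃ] before a front vowel. /k/ is underlying.

/k/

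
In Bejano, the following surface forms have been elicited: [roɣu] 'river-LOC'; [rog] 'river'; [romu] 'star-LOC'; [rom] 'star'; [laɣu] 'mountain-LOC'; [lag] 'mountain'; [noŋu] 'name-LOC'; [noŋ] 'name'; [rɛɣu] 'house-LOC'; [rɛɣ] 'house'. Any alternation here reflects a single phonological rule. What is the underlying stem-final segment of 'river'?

/g/

The stem for 'river' ends in [ɣ] in [roɣu] but [g] in [rog].
Compare 'house', with invariant [ɣ] in [rɛɣu] and [rɛɣ]: an analysis with underlying /ɣ/ and a rule producing [g] in isolation would wrongly predict alternation here too.
The alternation reflects intervocalic spirantization: voiced stops become fricatives between vowels. /g/ is underlying.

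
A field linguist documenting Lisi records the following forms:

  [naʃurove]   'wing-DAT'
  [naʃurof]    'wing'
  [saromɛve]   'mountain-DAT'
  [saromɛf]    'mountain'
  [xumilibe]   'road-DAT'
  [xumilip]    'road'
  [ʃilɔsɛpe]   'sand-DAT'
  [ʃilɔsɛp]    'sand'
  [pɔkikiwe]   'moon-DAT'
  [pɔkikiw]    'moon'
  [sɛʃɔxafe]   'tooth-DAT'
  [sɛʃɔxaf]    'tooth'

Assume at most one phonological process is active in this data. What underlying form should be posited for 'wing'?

The stem for 'wing' ends in [v] in [naʃurove] but [f] in [naʃurof].
If /f/ were underlying and a rule turned it into [v] before the DAT suffix, 'tooth' would also alternate; but it has [f] in both [sɛʃɔxafe] and [sɛʃɔxaf].
So /v/ is underlying, and a rule of word-final obstruent devoicing — voiced obstruents become voiceless word-finally — gives [f].
So 'wing' = /naʃurov/.

/naʃurov/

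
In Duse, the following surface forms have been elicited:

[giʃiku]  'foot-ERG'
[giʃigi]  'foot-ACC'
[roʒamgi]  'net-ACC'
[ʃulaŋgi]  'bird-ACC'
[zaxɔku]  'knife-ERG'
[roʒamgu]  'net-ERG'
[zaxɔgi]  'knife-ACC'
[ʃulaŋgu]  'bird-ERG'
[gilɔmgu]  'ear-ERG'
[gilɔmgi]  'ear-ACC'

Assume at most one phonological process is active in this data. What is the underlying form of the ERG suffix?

/-ku/

The ERG morpheme has two allomorphs, [-gu] and [-ku].
The ACC suffix, which begins with [g], is invariant after every stem; so [g] is not altered by any rule here.
So the underlying form is /-ku/, and voiceless stops become voiced after a nasal.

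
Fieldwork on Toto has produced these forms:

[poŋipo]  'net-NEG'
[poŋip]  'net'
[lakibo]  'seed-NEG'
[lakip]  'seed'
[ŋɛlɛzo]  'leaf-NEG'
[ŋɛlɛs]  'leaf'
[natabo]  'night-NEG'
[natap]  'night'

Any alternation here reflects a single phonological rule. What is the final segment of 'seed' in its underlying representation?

The stem for 'seed' ends in [b] in [lakibo] but [p] in [lakip].
The stem 'net' ([poŋipo], [poŋip]) shows [p] unchanged in both environments, so [p] cannot be basic with [b] derived before the NEG suffix.
Therefore /b/ is basic and [p] is derived by word-final obstruent devoicing (voiced obstruents become voiceless word-finally).

/b/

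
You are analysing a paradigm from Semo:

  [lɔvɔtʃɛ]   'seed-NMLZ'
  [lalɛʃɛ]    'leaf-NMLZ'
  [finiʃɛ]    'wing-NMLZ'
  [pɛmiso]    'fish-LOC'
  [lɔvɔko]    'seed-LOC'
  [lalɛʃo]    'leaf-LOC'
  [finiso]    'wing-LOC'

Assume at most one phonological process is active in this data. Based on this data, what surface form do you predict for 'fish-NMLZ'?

'wing' shows [ʃ] ~ [s] at the end of the stem ([finiʃɛ] vs [finiso]).
But 'leaf' keeps [ʃ] in both environments ([lalɛʃɛ], [lalɛʃo]), so there is no rule changing /ʃ/ to [s] before the LOC suffix.
Therefore /s/ is basic and [ʃ] is derived by palatalization before a front vowel (/k/ and /s/ become palato-alveolar [tʃ] and [ʃ] before a front vowel).
From [pɛmiso] the stem 'fish' is /pɛmis/; before a front vowel this yields [pɛmiʃɛ].

[pɛmiʃɛ]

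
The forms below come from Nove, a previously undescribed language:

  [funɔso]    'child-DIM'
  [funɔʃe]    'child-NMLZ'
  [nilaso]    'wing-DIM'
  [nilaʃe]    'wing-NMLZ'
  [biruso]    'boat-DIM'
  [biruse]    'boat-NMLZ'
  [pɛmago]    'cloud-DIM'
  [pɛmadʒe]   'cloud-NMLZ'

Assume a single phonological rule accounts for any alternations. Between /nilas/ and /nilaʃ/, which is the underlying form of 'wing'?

'wing' shows [s] ~ [ʃ] at the end of the stem ([nilaso] vs [nilaʃe]).
If /s/ were underlying and a rule turned it into [ʃ] before the NMLZ suffix, 'boat' would also alternate; but it has [s] in both [biruso] and [biruse].
Therefore /ʃ/ is basic and [s] is derived by depalatalization (palato-alveolar /dʒ/ and /ʃ/ become [g] and [s] when no front vowel follows).

/nilaʃ/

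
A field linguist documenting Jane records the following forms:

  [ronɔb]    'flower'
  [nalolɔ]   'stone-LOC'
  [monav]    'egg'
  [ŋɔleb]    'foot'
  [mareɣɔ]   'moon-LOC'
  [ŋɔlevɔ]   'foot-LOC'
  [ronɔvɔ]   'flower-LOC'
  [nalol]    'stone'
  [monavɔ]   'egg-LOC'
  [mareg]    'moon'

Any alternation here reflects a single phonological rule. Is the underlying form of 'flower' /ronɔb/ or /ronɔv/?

'flower' shows [b] ~ [v] at the end of the stem ([ronɔb] vs [ronɔvɔ]).
If /v/ were underlying and a rule turned it into [b] in isolation, 'egg' would also alternate; but it has [v] in both [monav] and [monavɔ].
Therefore /b/ is basic and [v] is derived by intervocalic spirantization (voiced stops become fricatives between vowels).

/ronɔb/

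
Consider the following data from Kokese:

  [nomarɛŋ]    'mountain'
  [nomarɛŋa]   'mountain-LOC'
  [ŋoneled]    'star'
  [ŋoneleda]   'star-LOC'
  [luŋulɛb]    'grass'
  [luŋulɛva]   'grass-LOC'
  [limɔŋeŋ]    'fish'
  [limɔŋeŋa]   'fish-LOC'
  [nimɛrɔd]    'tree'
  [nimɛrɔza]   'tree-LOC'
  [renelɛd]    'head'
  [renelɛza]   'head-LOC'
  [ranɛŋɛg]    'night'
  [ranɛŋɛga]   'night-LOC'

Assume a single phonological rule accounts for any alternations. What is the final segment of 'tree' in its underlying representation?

In [nimɛrɔd] and [nimɛrɔza] the final segment of 'tree' alternates: [d] ~ [z].
But 'star' keeps [d] in both environments ([ŋoneled], [ŋoneleda]), so there is no rule changing /d/ to [z] before the LOC suffix.
The alternation reflects word-final hardening: voiced fricatives become stops word-finally. /z/ is underlying.

/z/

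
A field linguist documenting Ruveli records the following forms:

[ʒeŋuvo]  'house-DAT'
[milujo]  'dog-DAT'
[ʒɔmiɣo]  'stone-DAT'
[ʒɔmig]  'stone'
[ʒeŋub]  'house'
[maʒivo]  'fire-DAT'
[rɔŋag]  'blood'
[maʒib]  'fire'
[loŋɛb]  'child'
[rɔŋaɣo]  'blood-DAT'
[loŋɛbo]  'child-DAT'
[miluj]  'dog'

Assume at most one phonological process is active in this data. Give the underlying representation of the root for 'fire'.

/maʒiv/

The stem for 'fire' ends in [b] in [maʒib] but [v] in [maʒivo].
But 'child' keeps [b] in both environments ([loŋɛb], [loŋɛbo]), so there is no rule changing /b/ to [v] before the DAT suffix.
The underlying segment must be /v/; voiced fricatives become stops word-finally, yielding [b] there.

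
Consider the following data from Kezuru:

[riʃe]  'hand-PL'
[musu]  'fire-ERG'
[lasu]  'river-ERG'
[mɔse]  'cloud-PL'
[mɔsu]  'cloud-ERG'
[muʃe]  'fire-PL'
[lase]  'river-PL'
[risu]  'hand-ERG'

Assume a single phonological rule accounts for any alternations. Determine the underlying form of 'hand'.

/riʃ/

'hand' shows [ʃ] ~ [s] at the end of the stem ([riʃe] vs [risu]).
But 'cloud' keeps [s] in both environments ([mɔse], [mɔsu]), so there is no rule changing /s/ to [ʃ] before the PL suffix.
Therefore /ʃ/ is basic and [s] is derived by depalatalization (palato-alveolar /ʃ/ becomes [s] when no front vowel follows).
The underlying form of 'hand' is therefore /riʃ/.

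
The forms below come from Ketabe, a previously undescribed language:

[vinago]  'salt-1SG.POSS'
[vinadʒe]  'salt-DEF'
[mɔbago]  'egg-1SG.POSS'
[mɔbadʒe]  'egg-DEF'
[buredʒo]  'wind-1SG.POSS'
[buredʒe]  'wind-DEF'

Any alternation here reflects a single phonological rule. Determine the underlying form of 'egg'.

The stem for 'egg' ends in [g] in [mɔbago] but [dʒ] in [mɔbadʒe].
If /dʒ/ were underlying and a rule turned it into [g] before the 1SG.POSS suffix, 'wind' would also alternate; but it has [dʒ] in both [buredʒo] and [buredʒe].
The underlying segment must be /g/; /g/ becomes palato-alveolar [dʒ] before a front vowel, yielding [dʒ] there.

/mɔbag/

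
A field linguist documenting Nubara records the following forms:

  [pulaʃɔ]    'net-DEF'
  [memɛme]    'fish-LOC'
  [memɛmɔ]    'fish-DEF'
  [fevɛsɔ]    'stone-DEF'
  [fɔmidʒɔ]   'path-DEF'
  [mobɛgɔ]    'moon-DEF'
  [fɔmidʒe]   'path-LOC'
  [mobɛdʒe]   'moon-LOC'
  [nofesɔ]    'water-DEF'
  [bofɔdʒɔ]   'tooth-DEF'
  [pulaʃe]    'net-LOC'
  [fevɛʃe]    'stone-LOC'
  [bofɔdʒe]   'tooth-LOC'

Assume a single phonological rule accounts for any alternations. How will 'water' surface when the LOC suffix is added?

[nofeʃe]

'stone' shows [s] ~ [ʃ] at the end of the stem ([fevɛsɔ] vs [fevɛʃe]).
The stem 'net' ([pulaʃɔ], [pulaʃe]) shows [ʃ] unchanged in both environments, so [ʃ] cannot be basic with [s] derived before the DEF suffix.
So /s/ is underlying, and a rule of palatalization before a front vowel — /g/ and /s/ become palato-alveolar [dʒ] and [ʃ] before a front vowel — gives [ʃ].
From [nofesɔ] the stem 'water' is /nofes/; before a front vowel this yields [nofeʃe].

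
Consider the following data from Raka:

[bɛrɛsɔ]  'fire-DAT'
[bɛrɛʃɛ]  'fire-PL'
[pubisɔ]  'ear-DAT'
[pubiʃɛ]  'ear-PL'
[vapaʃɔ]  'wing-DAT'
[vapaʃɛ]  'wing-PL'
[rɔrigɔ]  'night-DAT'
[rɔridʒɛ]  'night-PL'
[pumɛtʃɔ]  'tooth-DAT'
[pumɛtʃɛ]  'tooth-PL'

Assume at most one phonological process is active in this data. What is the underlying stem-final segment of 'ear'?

/s/

'ear' shows [s] ~ [ʃ] at the end of the stem ([pubisɔ] vs [pubiʃɛ]).
Compare 'wing', with invariant [ʃ] in [vapaʃɔ] and [vapaʃɛ]: an analysis with underlying /ʃ/ and a rule producing [s] before the DAT suffix would wrongly predict alternation here too.
The alternation reflects palatalization before a front vowel: /g/ and /s/ become palato-alveolar [dʒ] and [ʃ] before a front vowel. /s/ is underlying.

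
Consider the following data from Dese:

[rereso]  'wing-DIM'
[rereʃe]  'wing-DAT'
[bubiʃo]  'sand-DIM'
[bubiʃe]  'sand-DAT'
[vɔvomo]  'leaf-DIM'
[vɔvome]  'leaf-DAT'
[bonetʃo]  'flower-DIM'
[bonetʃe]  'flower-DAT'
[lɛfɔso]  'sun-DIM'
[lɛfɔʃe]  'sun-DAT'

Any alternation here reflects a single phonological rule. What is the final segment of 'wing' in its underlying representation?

The root 'wing' surfaces as [rereso] and [rereʃe], with a stem-final [s] ~ [ʃ] alternation.
The stem 'sand' ([bubiʃo], [bubiʃe]) shows [ʃ] unchanged in both environments, so [ʃ] cannot be basic with [s] derived before the DIM suffix.
So /s/ is underlying, and a rule of palatalization before a front vowel — /s/ becomes palato-alveolar [ʃ] before a front vowel — gives [ʃ].

/s/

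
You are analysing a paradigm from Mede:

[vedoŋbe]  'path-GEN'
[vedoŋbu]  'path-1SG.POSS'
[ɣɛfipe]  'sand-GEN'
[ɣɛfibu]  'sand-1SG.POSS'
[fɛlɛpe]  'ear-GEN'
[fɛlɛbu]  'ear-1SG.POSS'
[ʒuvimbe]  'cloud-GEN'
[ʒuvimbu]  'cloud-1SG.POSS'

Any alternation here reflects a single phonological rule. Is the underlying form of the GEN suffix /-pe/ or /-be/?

/-pe/

The GEN suffix surfaces as [-be] and [-pe], depending on the final segment of the stem.
By contrast the 1SG.POSS suffix keeps its initial [b] throughout — that segment must be underlying.
The GEN suffix is therefore /-pe/ underlyingly, with post-nasal voicing: voiceless stops become voiced after a nasal.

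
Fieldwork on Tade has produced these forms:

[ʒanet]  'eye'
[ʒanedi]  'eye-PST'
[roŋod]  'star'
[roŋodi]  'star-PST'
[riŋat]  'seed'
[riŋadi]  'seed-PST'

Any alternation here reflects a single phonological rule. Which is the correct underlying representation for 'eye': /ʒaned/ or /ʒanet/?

/ʒanet/

In [ʒanet] and [ʒanedi] the final segment of 'eye' alternates: [t] ~ [d].
The stem 'star' ([roŋod], [roŋodi]) shows [d] unchanged in both environments, so [d] cannot be basic with [t] derived in isolation.
The alternation reflects intervocalic voicing: voiceless stops become voiced between vowels. /t/ is underlying.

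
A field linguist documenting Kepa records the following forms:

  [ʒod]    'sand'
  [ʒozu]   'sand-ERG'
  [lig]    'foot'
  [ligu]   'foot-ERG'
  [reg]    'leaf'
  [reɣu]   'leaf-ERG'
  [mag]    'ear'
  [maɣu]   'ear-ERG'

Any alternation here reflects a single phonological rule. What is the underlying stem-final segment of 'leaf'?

The root 'leaf' surfaces as [reg] and [reɣu], with a stem-final [g] ~ [ɣ] alternation.
But 'foot' keeps [g] in both environments ([lig], [ligu]), so there is no rule changing /g/ to [ɣ] before the ERG suffix.
The underlying segment must be /ɣ/; voiced fricatives become stops word-finally, yielding [g] there.

/ɣ/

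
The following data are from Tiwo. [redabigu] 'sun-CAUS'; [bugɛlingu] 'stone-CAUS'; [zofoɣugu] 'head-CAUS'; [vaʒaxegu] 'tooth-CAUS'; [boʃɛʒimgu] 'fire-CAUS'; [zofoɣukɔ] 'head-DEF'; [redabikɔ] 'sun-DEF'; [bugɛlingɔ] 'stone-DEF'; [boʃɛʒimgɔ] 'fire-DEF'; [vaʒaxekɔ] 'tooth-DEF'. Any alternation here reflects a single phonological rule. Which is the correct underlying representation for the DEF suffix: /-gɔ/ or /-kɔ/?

The DEF morpheme has two allomorphs, [-gɔ] and [-kɔ].
The CAUS suffix, which begins with [g], is invariant after every stem; so [g] is not altered by any rule here.
The DEF suffix is therefore /-kɔ/ underlyingly, with post-nasal voicing: voiceless stops become voiced after a nasal.

/-kɔ/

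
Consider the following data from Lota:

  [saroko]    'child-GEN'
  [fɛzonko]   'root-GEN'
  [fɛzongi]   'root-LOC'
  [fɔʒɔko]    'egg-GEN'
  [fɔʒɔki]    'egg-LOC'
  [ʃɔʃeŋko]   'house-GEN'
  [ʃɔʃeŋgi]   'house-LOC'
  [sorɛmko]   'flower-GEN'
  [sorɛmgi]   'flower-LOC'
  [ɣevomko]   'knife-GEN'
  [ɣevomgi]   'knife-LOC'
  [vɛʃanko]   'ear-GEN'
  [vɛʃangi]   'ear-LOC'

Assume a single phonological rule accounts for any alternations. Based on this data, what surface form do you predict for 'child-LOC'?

[saroki]

The LOC suffix surfaces as [-gi] and [-ki], depending on the final segment of the stem.
The GEN suffix, which begins with [k], is invariant after every stem; so [k] is not altered by any rule here.
So the underlying form is /-gi/, and voiced stops become voiceless after a vowel.
After 'child', which ends in a vowel, the suffix surfaces as [-ki], giving [saroki].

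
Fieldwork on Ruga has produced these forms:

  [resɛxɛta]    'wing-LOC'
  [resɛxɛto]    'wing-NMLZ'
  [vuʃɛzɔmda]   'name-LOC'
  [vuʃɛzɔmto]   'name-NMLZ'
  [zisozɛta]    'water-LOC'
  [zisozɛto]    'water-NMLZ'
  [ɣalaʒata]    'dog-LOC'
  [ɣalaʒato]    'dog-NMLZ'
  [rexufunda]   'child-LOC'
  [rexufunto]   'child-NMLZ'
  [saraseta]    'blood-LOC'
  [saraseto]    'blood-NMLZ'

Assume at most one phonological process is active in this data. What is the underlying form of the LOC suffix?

The LOC morpheme has two allomorphs, [-da] and [-ta].
The NMLZ suffix, which begins with [t], is invariant after every stem; so [t] is not altered by any rule here.
The LOC suffix is therefore /-da/ underlyingly, with post-vocalic devoicing: voiced stops become voiceless after a vowel.

/-da/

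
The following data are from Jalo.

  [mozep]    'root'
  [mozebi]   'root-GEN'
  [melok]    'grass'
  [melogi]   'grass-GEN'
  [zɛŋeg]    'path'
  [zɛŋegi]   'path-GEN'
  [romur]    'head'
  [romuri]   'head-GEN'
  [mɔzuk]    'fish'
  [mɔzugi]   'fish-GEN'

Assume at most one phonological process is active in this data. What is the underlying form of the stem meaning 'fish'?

The stem for 'fish' ends in [k] in [mɔzuk] but [g] in [mɔzugi].
But 'path' keeps [g] in both environments ([zɛŋeg], [zɛŋegi]), so there is no rule changing /g/ to [k] in isolation.
The underlying segment must be /k/; voiceless stops become voiced between vowels, yielding [g] there.

/mɔzuk/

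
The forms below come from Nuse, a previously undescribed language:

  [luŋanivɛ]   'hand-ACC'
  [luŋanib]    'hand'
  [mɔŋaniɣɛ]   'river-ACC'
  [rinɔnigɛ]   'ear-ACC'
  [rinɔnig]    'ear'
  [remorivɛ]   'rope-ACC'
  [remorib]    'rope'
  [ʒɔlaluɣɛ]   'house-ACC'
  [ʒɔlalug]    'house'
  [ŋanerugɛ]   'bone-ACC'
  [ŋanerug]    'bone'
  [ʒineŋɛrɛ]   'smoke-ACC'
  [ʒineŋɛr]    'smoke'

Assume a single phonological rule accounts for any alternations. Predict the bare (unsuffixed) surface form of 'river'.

The root 'house' surfaces as [ʒɔlaluɣɛ] and [ʒɔlalug], with a stem-final [ɣ] ~ [g] alternation.
Compare 'bone', with invariant [g] in [ŋanerugɛ] and [ŋanerug]: an analysis with underlying /g/ and a rule producing [ɣ] before the ACC suffix would wrongly predict alternation here too.
The underlying segment must be /ɣ/; voiced fricatives become stops word-finally, yielding [g] there.
From [mɔŋaniɣɛ] the stem 'river' is /mɔŋaniɣ/; word-finally this yields [mɔŋanig].

[mɔŋanig]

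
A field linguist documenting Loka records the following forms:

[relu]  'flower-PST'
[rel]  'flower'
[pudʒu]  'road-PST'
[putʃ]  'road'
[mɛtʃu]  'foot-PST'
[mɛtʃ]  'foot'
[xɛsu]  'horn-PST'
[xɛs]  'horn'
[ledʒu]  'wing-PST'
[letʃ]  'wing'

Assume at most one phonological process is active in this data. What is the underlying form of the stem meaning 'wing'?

/ledʒ/

'wing' shows [dʒ] ~ [tʃ] at the end of the stem ([ledʒu] vs [letʃ]).
The stem 'foot' ([mɛtʃu], [mɛtʃ]) shows [tʃ] unchanged in both environments, so [tʃ] cannot be basic with [dʒ] derived before the PST suffix.
So /dʒ/ is underlying, and a rule of word-final obstruent devoicing — voiced obstruents become voiceless word-finally — gives [tʃ].
The underlying form of 'wing' is therefore /ledʒ/.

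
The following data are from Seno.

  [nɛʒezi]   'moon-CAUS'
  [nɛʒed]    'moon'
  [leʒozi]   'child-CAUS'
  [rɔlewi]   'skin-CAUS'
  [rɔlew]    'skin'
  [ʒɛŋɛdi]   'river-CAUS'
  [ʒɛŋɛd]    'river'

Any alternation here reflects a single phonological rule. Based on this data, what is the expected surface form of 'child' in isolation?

'moon' shows [z] ~ [d] at the end of the stem ([nɛʒezi] vs [nɛʒed]).
If /d/ were underlying and a rule turned it into [z] before the CAUS suffix, 'river' would also alternate; but it has [d] in both [ʒɛŋɛdi] and [ʒɛŋɛd].
The alternation reflects word-final hardening: voiced fricatives become stops word-finally. /z/ is underlying.
The one attested form of 'child', [leʒozi], shows underlying /leʒoz/. Applying the same rule word-finally gives [leʒod].

[leʒod]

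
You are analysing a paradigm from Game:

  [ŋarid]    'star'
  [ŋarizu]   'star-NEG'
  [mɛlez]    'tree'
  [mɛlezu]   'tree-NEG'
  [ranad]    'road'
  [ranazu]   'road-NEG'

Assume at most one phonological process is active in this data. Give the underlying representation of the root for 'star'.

In [ŋarid] and [ŋarizu] the final segment of 'star' alternates: [d] ~ [z].
Compare 'tree', with invariant [z] in [mɛlez] and [mɛlezu]: an analysis with underlying /z/ and a rule producing [d] in isolation would wrongly predict alternation here too.
Therefore /d/ is basic and [z] is derived by intervocalic spirantization (voiced stops become fricatives between vowels).

/ŋarid/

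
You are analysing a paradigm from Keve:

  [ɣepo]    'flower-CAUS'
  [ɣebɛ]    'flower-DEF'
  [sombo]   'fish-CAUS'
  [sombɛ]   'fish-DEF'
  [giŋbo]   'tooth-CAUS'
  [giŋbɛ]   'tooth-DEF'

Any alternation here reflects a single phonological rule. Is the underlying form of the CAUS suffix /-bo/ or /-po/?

The CAUS suffix surfaces as [-bo] and [-po], depending on the final segment of the stem.
The DEF suffix, which begins with [b], is invariant after every stem; so [b] is not altered by any rule here.
So the underlying form is /-po/, and voiceless stops become voiced after a nasal.

/-po/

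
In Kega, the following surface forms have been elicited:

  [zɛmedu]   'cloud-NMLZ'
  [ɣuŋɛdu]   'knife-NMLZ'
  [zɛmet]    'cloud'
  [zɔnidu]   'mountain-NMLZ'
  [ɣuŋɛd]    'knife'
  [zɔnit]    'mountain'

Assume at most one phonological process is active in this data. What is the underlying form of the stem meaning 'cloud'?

/zɛmet/

'cloud' shows [t] ~ [d] at the end of the stem ([zɛmet] vs [zɛmedu]).
But 'knife' keeps [d] in both environments ([ɣuŋɛd], [ɣuŋɛdu]), so there is no rule changing /d/ to [t] in isolation.
Therefore /t/ is basic and [d] is derived by intervocalic voicing (voiceless stops become voiced between vowels).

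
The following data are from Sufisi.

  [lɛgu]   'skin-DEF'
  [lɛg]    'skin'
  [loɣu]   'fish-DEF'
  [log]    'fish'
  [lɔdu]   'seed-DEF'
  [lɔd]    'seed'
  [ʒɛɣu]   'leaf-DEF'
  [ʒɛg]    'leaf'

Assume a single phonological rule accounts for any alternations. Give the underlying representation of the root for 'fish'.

/loɣ/

The root 'fish' surfaces as [loɣu] and [log], with a stem-final [ɣ] ~ [g] alternation.
The stem 'skin' ([lɛgu], [lɛg]) shows [g] unchanged in both environments, so [g] cannot be basic with [ɣ] derived before the DEF suffix.
The underlying segment must be /ɣ/; voiced fricatives become stops word-finally, yielding [g] there.
The underlying form of 'fish' is therefore /loɣ/.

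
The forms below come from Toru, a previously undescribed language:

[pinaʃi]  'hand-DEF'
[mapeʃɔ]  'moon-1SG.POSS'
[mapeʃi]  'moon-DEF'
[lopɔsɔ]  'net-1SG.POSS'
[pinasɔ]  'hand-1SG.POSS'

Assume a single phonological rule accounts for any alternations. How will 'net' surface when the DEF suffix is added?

'hand' shows [s] ~ [ʃ] at the end of the stem ([pinasɔ] vs [pinaʃi]).
If /ʃ/ were underlying and a rule turned it into [s] before the 1SG.POSS suffix, 'moon' would also alternate; but it has [ʃ] in both [mapeʃɔ] and [mapeʃi].
Therefore /s/ is basic and [ʃ] is derived by palatalization before a front vowel (/s/ becomes palato-alveolar [ʃ] before a front vowel).
From [lopɔsɔ] the stem 'net' is /lopɔs/; before a front vowel this yields [lopɔʃi].

[lopɔʃi]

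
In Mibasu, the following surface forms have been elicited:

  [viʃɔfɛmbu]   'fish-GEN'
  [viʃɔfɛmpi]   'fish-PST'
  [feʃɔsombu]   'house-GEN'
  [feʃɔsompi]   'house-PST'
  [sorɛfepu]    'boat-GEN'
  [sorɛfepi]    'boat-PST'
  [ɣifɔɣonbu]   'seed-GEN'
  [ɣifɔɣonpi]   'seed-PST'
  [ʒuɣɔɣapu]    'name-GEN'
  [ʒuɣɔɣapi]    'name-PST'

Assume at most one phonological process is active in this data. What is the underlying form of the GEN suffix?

/-bu/

The GEN suffix surfaces as [-bu] and [-pu], depending on the final segment of the stem.
The PST suffix, which begins with [p], is invariant after every stem; so [p] is not altered by any rule here.
So the underlying form is /-bu/, and voiced stops become voiceless after a vowel.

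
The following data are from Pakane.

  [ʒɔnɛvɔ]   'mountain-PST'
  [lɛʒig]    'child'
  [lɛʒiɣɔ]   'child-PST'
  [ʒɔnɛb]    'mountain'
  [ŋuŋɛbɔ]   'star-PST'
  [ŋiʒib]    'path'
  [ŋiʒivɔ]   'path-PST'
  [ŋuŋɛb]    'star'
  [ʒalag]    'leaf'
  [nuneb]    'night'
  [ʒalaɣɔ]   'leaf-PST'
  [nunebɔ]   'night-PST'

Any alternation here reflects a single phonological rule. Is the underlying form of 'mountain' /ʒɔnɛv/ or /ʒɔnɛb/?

/ʒɔnɛv/

The root 'mountain' surfaces as [ʒɔnɛvɔ] and [ʒɔnɛb], with a stem-final [v] ~ [b] alternation.
If /b/ were underlying and a rule turned it into [v] before the PST suffix, 'star' would also alternate; but it has [b] in both [ŋuŋɛbɔ] and [ŋuŋɛb].
So /v/ is underlying, and a rule of word-final hardening — voiced fricatives become stops word-finally — gives [b].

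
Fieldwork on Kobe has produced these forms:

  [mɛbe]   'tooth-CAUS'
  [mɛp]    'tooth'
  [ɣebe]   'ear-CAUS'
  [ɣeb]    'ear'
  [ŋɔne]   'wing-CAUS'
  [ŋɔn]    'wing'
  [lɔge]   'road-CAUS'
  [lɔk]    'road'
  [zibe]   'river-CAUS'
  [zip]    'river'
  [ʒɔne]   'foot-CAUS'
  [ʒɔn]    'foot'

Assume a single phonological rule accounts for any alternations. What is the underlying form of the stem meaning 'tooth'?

/mɛp/

'tooth' shows [b] ~ [p] at the end of the stem ([mɛbe] vs [mɛp]).
Compare 'ear', with invariant [b] in [ɣebe] and [ɣeb]: an analysis with underlying /b/ and a rule producing [p] in isolation would wrongly predict alternation here too.
The alternation reflects intervocalic voicing: voiceless stops become voiced between vowels. /p/ is underlying.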